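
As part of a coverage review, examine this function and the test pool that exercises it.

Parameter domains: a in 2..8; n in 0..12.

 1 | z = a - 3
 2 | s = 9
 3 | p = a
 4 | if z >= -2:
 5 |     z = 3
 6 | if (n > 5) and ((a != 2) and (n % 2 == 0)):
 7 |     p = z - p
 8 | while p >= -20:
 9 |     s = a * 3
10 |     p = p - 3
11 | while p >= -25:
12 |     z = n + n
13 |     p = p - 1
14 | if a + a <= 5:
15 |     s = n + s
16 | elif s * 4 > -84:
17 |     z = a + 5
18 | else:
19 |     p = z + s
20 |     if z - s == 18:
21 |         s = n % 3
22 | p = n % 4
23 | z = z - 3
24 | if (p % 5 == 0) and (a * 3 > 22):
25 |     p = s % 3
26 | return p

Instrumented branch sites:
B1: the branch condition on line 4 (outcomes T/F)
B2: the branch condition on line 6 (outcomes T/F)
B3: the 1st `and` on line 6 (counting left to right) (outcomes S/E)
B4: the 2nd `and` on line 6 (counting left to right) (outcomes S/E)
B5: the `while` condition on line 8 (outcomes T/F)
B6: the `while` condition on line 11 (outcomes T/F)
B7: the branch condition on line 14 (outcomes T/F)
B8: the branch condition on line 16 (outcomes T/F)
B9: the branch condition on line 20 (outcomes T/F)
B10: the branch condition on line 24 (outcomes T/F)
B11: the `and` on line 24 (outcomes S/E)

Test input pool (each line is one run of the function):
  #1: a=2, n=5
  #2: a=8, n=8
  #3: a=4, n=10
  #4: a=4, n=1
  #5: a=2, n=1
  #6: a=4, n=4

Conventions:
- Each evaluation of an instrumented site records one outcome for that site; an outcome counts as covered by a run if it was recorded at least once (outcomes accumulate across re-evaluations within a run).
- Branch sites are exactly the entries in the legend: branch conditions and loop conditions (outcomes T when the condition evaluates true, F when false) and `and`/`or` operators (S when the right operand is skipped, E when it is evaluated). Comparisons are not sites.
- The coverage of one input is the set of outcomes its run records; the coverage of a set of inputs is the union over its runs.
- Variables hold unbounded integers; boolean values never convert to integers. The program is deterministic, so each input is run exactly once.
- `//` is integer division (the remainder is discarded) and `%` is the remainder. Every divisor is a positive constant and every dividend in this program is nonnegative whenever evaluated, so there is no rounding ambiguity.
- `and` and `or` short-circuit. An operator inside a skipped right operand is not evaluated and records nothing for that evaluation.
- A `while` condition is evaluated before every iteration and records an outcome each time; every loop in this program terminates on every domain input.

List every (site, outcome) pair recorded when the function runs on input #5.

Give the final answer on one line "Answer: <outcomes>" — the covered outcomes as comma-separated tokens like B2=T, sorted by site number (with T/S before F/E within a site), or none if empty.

Event log for input #5 (a=2, n=1):
  B1->T, B3->S, B2->F, B5->T, B5->T, B5->T, B5->T, B5->T, B5->T, B5->T
  B5->T, B5->F, B6->T, B6->T, B6->T, B6->T, B6->F, B7->T, B11->S, B10->F
as a set, this run covers: B1=T, B2=F, B3=S, B5=T, B5=F, B6=T, B6=F, B7=T, B10=F, B11=S

Answer: B1=T, B2=F, B3=S, B5=T, B5=F, B6=T, B6=F, B7=T, B10=F, B11=S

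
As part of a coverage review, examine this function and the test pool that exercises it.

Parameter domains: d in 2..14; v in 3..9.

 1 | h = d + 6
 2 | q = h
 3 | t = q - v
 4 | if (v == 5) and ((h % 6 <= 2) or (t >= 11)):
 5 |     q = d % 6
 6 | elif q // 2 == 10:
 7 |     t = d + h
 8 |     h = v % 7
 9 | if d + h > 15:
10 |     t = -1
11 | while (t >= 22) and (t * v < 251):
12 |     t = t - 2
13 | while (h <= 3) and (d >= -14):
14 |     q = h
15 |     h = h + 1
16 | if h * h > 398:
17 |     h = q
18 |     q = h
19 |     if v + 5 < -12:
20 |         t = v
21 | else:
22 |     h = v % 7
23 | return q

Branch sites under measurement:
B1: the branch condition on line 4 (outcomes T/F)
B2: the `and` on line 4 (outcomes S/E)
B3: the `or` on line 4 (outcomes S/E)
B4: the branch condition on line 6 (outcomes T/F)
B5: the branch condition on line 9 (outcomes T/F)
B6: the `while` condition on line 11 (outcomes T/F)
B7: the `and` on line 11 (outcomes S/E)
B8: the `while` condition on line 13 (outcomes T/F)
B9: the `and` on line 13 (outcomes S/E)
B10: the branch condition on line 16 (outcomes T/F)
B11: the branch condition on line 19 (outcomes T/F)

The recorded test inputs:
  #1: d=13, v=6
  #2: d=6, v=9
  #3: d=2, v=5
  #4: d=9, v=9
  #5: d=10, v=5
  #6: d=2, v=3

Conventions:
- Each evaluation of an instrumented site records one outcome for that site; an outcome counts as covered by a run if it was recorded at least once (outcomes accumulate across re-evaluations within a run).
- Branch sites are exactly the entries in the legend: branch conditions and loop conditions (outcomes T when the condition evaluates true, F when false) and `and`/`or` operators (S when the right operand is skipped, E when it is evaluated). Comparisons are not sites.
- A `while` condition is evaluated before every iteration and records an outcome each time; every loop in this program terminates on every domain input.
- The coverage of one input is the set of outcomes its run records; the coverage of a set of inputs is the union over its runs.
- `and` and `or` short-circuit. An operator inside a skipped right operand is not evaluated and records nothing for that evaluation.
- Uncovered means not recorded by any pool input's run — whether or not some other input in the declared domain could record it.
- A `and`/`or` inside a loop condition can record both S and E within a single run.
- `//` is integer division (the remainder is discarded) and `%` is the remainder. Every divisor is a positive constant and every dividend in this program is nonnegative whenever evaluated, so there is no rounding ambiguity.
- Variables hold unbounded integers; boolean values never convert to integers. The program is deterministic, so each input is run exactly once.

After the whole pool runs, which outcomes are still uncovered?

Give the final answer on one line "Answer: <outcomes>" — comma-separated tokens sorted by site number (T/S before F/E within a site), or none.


#1 (d=13, v=6) -> B2->S, B1->F, B4->F, B5->T, B7->S, B6->F, B9->S, B8->F, B10->F; covered: B1=F, B2=S, B4=F, B5=T, B6=F, B7=S, B8=F, B9=S, B10=F
#2 (d=6, v=9) -> B2->S, B1->F, B4->F, B5->T, B7->S, B6->F, B9->S, B8->F, B10->F; covered: B1=F, B2=S, B4=F, B5=T, B6=F, B7=S, B8=F, B9=S, B10=F
#3 (d=2, v=5) -> B2->E, B3->S, B1->T, B5->F, B7->S, B6->F, B9->S, B8->F, B10->F; covered: B1=T, B2=E, B3=S, B5=F, B6=F, B7=S, B8=F, B9=S, B10=F
#4 (d=9, v=9) -> B2->S, B1->F, B4->F, B5->T, B7->S, B6->F, B9->S, B8->F, B10->F; covered: B1=F, B2=S, B4=F, B5=T, B6=F, B7=S, B8=F, B9=S, B10=F
#5 (d=10, v=5) -> B2->E, B3->E, B1->T, B5->T, B7->S, B6->F, B9->S, B8->F, B10->F; covered: B1=T, B2=E, B3=E, B5=T, B6=F, B7=S, B8=F, B9=S, B10=F
#6 (d=2, v=3) -> B2->S, B1->F, B4->F, B5->F, B7->S, B6->F, B9->S, B8->F, B10->F; covered: B1=F, B2=S, B4=F, B5=F, B6=F, B7=S, B8=F, B9=S, B10=F
union over the pool: B1=T, B1=F, B2=S, B2=E, B3=S, B3=E, B4=F, B5=T, B5=F, B6=F, B7=S, B8=F, B9=S, B10=F
uncovered (8 of 22): B4=T, B6=T, B7=E, B8=T, B9=E, B10=T, B11=T, B11=F
Answer: B4=T, B6=T, B7=E, B8=T, B9=E, B10=T, B11=T, B11=F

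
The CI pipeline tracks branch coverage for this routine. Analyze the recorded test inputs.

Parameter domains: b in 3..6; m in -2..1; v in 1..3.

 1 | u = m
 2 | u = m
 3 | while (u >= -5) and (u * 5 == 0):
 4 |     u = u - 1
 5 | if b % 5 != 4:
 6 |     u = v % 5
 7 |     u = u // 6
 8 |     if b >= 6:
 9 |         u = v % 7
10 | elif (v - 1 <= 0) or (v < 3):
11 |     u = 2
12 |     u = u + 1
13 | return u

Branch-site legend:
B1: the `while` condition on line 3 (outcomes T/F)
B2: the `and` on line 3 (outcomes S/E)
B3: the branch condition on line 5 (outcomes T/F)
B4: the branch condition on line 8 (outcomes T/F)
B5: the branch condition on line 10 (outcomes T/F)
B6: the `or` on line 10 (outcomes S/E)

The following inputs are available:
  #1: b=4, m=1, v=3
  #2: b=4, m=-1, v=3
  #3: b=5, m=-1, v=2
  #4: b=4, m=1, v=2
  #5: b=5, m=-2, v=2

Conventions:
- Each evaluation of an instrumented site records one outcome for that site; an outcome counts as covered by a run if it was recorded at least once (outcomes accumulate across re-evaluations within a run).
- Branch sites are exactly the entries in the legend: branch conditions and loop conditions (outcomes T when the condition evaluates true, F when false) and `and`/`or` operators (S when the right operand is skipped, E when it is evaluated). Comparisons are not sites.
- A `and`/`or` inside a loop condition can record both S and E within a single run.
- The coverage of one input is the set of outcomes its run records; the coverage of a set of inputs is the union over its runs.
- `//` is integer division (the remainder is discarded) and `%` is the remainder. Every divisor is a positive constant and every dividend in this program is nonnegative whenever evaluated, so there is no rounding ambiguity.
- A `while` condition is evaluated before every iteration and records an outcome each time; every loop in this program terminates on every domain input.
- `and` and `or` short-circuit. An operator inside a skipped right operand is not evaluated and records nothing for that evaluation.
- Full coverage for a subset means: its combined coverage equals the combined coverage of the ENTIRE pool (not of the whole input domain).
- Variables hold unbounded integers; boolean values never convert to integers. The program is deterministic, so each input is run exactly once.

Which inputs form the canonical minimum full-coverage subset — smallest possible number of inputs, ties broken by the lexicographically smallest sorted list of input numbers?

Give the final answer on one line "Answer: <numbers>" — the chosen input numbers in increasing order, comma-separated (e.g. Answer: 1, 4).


run #1 (b=4, m=1, v=3) runs B2->E, B1->F, B3->F, B6->E, B5->F; records B1=F, B2=E, B3=F, B5=F, B6=E
run #2 (b=4, m=-1, v=3) runs B2->E, B1->F, B3->F, B6->E, B5->F; records B1=F, B2=E, B3=F, B5=F, B6=E
run #3 (b=5, m=-1, v=2) runs B2->E, B1->F, B3->T, B4->F; records B1=F, B2=E, B3=T, B4=F
run #4 (b=4, m=1, v=2) runs B2->E, B1->F, B3->F, B6->E, B5->T; records B1=F, B2=E, B3=F, B5=T, B6=E
run #5 (b=5, m=-2, v=2) runs B2->E, B1->F, B3->T, B4->F; records B1=F, B2=E, B3=T, B4=F
the full pool covers 8 outcomes: B1=F, B2=E, B3=T, B3=F, B4=F, B5=T, B5=F, B6=E
every size-1 subset falls short of the 8 outcomes (best: 5/8)
every size-2 subset falls short of the 8 outcomes (best: 7/8)
size 3: inputs {1, 3, 4} cover all 8 outcomes, and no lexicographically smaller subset of this size does
Answer: 1, 3, 4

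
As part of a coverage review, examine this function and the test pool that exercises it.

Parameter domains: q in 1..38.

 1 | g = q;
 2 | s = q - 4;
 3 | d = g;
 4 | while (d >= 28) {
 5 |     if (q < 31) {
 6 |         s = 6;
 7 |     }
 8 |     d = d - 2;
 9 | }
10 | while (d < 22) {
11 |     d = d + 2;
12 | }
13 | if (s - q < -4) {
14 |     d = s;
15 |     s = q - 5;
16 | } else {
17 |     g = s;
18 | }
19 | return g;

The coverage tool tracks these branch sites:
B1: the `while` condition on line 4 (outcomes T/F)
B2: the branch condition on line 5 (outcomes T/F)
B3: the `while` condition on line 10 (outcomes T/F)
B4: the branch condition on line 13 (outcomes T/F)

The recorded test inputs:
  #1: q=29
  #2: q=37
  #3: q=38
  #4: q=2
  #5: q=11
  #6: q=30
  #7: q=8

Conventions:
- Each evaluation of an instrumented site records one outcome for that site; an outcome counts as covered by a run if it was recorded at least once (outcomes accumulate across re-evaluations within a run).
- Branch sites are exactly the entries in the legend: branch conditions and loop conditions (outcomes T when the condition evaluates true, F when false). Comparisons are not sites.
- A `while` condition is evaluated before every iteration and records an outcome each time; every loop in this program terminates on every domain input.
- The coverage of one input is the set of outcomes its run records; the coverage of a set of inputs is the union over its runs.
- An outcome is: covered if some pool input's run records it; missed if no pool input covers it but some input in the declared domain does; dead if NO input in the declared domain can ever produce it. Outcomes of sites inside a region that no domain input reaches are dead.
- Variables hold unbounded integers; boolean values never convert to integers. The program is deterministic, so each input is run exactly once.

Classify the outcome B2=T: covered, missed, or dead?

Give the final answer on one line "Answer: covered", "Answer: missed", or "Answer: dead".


B2=T is recorded by pool input(s) 1, 6 -> covered
Answer: covered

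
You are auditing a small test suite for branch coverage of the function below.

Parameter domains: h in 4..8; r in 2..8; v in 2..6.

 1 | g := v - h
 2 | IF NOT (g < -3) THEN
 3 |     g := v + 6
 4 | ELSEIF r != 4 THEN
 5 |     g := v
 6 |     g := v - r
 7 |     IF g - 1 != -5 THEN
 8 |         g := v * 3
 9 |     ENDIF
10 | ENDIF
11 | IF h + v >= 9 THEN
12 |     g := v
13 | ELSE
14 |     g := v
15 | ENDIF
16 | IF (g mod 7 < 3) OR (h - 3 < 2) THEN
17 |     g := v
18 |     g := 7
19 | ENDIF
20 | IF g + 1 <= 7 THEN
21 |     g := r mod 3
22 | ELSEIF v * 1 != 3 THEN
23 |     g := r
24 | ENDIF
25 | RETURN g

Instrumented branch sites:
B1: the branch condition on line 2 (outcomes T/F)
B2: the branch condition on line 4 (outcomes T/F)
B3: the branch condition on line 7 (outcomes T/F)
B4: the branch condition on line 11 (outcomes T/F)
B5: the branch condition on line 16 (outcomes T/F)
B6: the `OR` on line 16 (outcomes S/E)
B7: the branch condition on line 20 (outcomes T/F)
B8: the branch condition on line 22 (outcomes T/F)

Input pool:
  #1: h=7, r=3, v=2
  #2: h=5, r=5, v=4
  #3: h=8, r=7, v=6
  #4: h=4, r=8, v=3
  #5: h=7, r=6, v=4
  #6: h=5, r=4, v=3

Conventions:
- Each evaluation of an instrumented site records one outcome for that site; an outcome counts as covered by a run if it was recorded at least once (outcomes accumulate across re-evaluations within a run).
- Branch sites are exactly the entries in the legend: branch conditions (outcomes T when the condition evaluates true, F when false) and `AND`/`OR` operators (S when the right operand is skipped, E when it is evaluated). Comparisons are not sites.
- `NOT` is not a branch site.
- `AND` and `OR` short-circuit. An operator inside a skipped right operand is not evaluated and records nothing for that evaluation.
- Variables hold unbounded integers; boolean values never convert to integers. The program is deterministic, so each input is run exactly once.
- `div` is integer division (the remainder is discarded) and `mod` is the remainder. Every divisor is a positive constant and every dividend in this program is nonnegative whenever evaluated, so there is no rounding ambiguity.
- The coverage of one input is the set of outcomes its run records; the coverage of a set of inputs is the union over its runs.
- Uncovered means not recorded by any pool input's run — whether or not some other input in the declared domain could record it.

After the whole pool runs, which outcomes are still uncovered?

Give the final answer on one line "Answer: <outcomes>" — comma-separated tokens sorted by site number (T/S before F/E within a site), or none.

input #1 (h=7, r=3, v=2): events B1->F, B2->T, B3->T, B4->T, B6->S, B5->T, B7->F, B8->T; covers B1=F, B2=T, B3=T, B4=T, B5=T, B6=S, B7=F, B8=T
input #2 (h=5, r=5, v=4): events B1->T, B4->T, B6->E, B5->F, B7->T; covers B1=T, B4=T, B5=F, B6=E, B7=T
input #3 (h=8, r=7, v=6): events B1->T, B4->T, B6->E, B5->F, B7->T; covers B1=T, B4=T, B5=F, B6=E, B7=T
input #4 (h=4, r=8, v=3): events B1->T, B4->F, B6->E, B5->T, B7->F, B8->F; covers B1=T, B4=F, B5=T, B6=E, B7=F, B8=F
input #5 (h=7, r=6, v=4): events B1->T, B4->T, B6->E, B5->F, B7->T; covers B1=T, B4=T, B5=F, B6=E, B7=T
input #6 (h=5, r=4, v=3): events B1->T, B4->F, B6->E, B5->F, B7->T; covers B1=T, B4=F, B5=F, B6=E, B7=T
union over the pool: B1=T, B1=F, B2=T, B3=T, B4=T, B4=F, B5=T, B5=F, B6=S, B6=E, B7=T, B7=F, B8=T, B8=F
uncovered (2 of 16): B2=F, B3=F

Answer: B2=F, B3=F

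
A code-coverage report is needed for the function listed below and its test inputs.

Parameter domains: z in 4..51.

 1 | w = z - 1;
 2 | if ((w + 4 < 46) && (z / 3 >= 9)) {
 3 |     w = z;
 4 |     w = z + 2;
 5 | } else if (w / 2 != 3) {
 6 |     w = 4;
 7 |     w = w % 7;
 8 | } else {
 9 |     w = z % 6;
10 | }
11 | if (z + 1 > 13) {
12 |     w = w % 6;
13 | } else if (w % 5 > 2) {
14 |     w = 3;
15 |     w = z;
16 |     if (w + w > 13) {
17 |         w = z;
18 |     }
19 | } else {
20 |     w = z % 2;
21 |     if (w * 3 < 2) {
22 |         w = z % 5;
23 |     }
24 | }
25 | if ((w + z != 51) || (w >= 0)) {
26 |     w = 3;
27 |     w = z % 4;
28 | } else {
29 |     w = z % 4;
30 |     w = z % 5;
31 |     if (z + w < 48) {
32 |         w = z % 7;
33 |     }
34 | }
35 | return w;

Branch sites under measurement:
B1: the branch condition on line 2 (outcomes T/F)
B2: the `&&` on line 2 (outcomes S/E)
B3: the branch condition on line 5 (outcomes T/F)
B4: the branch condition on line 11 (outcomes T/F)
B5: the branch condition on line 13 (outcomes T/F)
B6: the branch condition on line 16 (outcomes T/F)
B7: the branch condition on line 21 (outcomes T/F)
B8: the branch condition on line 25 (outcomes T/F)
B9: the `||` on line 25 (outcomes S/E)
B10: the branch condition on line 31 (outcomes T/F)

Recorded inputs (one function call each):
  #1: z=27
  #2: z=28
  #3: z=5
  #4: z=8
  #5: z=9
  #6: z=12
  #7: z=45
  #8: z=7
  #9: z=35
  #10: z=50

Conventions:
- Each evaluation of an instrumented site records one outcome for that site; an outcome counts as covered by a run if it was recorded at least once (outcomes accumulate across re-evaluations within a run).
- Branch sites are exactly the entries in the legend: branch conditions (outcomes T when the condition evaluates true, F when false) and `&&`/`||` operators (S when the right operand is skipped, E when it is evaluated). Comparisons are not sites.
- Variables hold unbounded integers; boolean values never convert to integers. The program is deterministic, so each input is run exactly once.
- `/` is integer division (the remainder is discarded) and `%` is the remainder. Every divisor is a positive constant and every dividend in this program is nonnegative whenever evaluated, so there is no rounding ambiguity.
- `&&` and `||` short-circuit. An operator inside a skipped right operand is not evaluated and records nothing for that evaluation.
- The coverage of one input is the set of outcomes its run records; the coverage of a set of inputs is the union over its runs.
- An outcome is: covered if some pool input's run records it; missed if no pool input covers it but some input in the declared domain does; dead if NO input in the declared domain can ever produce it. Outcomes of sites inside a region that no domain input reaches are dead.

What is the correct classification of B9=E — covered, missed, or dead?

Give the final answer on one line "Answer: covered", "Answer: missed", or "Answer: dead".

no pool input records B9=E
but domain input (z=47) does record it -> reachable, so missed

Answer: missed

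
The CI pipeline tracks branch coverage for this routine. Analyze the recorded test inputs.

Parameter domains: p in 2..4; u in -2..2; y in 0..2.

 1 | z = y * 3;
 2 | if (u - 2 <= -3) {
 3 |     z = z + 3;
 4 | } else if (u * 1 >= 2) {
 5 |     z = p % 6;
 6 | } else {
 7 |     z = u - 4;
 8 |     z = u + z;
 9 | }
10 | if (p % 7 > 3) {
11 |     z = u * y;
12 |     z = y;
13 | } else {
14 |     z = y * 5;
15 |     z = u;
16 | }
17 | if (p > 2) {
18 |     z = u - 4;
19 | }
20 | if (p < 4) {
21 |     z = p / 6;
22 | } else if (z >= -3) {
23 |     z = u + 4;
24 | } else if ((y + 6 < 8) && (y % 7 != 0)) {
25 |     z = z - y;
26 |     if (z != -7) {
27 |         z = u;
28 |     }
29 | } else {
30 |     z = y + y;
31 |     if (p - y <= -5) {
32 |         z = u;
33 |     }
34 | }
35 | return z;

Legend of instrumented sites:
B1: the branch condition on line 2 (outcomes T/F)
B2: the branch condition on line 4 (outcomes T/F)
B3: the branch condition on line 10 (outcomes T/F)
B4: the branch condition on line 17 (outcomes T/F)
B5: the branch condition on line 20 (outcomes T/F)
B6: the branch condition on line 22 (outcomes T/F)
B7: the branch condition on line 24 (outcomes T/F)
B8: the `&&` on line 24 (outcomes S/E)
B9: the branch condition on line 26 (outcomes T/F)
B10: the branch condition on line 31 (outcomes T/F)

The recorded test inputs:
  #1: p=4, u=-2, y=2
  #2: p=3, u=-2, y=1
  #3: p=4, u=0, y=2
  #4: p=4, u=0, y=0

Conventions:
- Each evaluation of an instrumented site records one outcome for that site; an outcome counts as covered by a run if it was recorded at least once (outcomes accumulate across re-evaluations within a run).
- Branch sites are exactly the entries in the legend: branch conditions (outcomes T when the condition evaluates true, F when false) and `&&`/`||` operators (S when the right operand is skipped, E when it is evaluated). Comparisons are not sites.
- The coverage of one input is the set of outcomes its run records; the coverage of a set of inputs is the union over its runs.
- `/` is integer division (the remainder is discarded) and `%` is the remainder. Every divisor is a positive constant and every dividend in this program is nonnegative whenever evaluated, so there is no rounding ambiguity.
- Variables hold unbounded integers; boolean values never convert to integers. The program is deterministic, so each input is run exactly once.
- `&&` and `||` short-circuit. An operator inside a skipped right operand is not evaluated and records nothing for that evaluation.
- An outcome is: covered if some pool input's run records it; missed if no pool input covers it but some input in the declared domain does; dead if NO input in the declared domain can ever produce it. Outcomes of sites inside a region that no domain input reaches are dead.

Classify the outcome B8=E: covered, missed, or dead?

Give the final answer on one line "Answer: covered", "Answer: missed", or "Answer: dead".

B8=E is recorded by pool input(s) 4 -> covered

Answer: covered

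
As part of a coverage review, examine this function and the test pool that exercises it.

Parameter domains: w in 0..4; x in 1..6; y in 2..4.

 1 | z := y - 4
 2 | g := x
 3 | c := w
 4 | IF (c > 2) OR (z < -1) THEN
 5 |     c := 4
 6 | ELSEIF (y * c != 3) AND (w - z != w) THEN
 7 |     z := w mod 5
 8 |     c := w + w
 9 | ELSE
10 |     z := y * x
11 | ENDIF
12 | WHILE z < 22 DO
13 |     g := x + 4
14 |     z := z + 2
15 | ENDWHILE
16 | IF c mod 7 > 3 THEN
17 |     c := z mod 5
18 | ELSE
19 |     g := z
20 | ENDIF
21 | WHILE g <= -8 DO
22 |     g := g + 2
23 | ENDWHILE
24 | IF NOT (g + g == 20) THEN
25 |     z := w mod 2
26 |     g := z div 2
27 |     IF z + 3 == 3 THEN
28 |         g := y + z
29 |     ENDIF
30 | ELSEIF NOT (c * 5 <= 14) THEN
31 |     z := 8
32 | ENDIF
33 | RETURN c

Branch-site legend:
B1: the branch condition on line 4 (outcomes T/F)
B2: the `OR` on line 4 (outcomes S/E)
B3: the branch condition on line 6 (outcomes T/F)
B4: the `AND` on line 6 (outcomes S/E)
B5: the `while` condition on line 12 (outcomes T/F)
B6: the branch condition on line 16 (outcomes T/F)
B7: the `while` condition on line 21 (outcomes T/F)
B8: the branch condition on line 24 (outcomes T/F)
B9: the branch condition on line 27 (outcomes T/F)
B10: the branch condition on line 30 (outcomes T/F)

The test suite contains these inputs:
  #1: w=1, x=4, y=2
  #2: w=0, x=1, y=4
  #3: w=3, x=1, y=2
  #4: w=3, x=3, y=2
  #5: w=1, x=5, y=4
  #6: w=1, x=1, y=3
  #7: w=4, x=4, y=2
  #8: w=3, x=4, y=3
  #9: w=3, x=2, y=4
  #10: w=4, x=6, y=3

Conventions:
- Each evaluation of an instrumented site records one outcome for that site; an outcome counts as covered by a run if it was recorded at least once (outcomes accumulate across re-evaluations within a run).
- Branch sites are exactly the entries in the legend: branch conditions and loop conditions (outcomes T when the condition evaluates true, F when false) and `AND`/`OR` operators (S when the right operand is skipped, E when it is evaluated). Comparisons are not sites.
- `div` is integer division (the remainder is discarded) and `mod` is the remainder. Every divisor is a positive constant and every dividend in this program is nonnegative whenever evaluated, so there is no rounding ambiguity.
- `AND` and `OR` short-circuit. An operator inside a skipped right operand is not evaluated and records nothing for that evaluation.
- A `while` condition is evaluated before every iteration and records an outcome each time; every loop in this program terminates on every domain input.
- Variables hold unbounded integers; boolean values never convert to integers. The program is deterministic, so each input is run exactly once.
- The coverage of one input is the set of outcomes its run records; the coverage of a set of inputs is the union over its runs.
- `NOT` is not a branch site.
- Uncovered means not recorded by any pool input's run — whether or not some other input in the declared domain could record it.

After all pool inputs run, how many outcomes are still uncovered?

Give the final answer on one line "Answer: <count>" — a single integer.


#1 (w=1, x=4, y=2) -> B2->E, B1->T, B5->T, B5->T, B5->T, B5->T, B5->T, B5->T, B5->T, B5->T, B5->T, B5->T, B5->T, B5->T, ...; covered: B1=T, B2=E, B5=T, B5=F, B6=T, B7=F, B8=T, B9=F
#2 (w=0, x=1, y=4) -> B2->E, B1->F, B4->E, B3->F, B5->T, B5->T, B5->T, B5->T, B5->T, B5->T, B5->T, B5->T, B5->T, B5->F, ...; covered: B1=F, B2=E, B3=F, B4=E, B5=T, B5=F, B6=F, B7=F, B8=T, B9=T
#3 (w=3, x=1, y=2) -> B2->S, B1->T, B5->T, B5->T, B5->T, B5->T, B5->T, B5->T, B5->T, B5->T, B5->T, B5->T, B5->T, B5->T, ...; covered: B1=T, B2=S, B5=T, B5=F, B6=T, B7=F, B8=T, B9=F
#4 (w=3, x=3, y=2) -> B2->S, B1->T, B5->T, B5->T, B5->T, B5->T, B5->T, B5->T, B5->T, B5->T, B5->T, B5->T, B5->T, B5->T, ...; covered: B1=T, B2=S, B5=T, B5=F, B6=T, B7=F, B8=T, B9=F
#5 (w=1, x=5, y=4) -> B2->E, B1->F, B4->E, B3->F, B5->T, B5->F, B6->F, B7->F, B8->T, B9->F; covered: B1=F, B2=E, B3=F, B4=E, B5=T, B5=F, B6=F, B7=F, B8=T, B9=F
#6 (w=1, x=1, y=3) -> B2->E, B1->F, B4->S, B3->F, B5->T, B5->T, B5->T, B5->T, B5->T, B5->T, B5->T, B5->T, B5->T, B5->T, ...; covered: B1=F, B2=E, B3=F, B4=S, B5=T, B5=F, B6=F, B7=F, B8=T, B9=F
#7 (w=4, x=4, y=2) -> B2->S, B1->T, B5->T, B5->T, B5->T, B5->T, B5->T, B5->T, B5->T, B5->T, B5->T, B5->T, B5->T, B5->T, ...; covered: B1=T, B2=S, B5=T, B5=F, B6=T, B7=F, B8=T, B9=T
#8 (w=3, x=4, y=3) -> B2->S, B1->T, B5->T, B5->T, B5->T, B5->T, B5->T, B5->T, B5->T, B5->T, B5->T, B5->T, B5->T, B5->T, ...; covered: B1=T, B2=S, B5=T, B5=F, B6=T, B7=F, B8=T, B9=F
#9 (w=3, x=2, y=4) -> B2->S, B1->T, B5->T, B5->T, B5->T, B5->T, B5->T, B5->T, B5->T, B5->T, B5->T, B5->T, B5->T, B5->F, ...; covered: B1=T, B2=S, B5=T, B5=F, B6=T, B7=F, B8=T, B9=F
#10 (w=4, x=6, y=3) -> B2->S, B1->T, B5->T, B5->T, B5->T, B5->T, B5->T, B5->T, B5->T, B5->T, B5->T, B5->T, B5->T, B5->T, ...; covered: B1=T, B2=S, B5=T, B5=F, B6=T, B7=F, B8=F, B10=T
union over the pool: B1=T, B1=F, B2=S, B2=E, B3=F, B4=S, B4=E, B5=T, B5=F, B6=T, B6=F, B7=F, B8=T, B8=F, B9=T, B9=F, B10=T
uncovered (3 of 20): B3=T, B7=T, B10=F
Answer: 3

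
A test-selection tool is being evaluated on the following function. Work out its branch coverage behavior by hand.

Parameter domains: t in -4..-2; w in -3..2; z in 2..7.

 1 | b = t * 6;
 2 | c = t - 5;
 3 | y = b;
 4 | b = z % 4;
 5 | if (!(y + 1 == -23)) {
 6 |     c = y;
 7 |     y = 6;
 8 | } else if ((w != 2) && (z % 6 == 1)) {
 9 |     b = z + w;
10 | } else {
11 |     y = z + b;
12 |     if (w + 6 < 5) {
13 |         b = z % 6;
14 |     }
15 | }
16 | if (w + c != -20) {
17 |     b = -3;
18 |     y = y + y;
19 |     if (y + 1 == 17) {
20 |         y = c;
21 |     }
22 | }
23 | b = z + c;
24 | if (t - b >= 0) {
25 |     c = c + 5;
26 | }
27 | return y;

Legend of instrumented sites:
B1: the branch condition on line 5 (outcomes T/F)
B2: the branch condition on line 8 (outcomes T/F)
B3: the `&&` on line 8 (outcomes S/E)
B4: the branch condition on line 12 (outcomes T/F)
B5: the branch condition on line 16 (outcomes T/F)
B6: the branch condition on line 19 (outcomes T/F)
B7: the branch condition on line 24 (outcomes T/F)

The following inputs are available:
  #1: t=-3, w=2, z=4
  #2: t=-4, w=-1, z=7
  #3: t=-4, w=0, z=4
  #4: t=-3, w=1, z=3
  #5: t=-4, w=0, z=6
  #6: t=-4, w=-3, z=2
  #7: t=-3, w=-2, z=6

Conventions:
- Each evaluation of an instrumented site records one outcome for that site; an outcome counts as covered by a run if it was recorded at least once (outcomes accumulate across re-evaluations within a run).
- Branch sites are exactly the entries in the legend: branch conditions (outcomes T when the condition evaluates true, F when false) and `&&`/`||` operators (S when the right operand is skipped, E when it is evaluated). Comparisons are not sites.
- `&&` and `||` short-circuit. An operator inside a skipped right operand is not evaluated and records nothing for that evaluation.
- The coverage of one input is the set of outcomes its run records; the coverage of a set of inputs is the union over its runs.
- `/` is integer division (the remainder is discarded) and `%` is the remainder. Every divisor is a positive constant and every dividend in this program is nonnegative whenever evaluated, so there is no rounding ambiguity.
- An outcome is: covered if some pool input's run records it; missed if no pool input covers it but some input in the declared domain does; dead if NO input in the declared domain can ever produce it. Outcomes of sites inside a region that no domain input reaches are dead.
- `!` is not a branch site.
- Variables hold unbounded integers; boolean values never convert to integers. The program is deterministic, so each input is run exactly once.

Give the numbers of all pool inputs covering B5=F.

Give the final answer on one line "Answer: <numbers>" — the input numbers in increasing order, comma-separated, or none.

input #1 (t=-3, w=2, z=4): misses B5=F
input #2 (t=-4, w=-1, z=7): misses B5=F
input #3 (t=-4, w=0, z=4): misses B5=F
input #4 (t=-3, w=1, z=3): misses B5=F
input #5 (t=-4, w=0, z=6): misses B5=F
input #6 (t=-4, w=-3, z=2): misses B5=F
input #7 (t=-3, w=-2, z=6): covers B5=F

Answer: 7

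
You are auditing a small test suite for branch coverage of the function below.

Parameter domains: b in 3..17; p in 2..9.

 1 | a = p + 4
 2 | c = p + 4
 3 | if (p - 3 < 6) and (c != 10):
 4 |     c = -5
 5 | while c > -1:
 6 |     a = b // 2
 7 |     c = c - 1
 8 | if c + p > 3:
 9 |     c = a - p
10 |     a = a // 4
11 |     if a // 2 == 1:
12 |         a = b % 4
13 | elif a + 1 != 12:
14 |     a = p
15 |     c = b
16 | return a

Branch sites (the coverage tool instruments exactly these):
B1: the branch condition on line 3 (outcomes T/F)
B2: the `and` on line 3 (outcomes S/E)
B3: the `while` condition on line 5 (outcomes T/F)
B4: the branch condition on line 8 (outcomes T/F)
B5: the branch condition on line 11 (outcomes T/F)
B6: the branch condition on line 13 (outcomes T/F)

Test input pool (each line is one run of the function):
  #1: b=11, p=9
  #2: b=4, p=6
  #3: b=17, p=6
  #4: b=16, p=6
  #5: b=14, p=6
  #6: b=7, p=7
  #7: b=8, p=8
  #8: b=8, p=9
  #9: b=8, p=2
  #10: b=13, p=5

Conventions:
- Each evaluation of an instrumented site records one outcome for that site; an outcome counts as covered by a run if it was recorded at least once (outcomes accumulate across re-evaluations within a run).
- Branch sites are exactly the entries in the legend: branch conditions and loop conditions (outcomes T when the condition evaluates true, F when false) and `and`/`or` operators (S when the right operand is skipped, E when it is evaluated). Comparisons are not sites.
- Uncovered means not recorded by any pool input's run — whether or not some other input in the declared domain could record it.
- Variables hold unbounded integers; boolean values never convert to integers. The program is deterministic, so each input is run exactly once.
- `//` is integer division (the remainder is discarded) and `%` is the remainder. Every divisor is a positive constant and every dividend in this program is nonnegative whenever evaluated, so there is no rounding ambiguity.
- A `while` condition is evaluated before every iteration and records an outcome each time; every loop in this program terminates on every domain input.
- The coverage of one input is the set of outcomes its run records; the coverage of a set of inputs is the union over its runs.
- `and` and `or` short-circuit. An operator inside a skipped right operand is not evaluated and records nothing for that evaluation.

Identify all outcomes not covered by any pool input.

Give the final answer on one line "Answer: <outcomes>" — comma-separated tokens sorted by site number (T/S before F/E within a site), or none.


test 1 (b=11, p=9) fires B2->S, B1->F, B3->T, B3->T, B3->T, B3->T, B3->T, B3->T, B3->T, B3->T, B3->T, B3->T, B3->T, B3->T, ...; hits B1=F, B2=S, B3=T, B3=F, B4=T, B5=F
test 2 (b=4, p=6) fires B2->E, B1->F, B3->T, B3->T, B3->T, B3->T, B3->T, B3->T, B3->T, B3->T, B3->T, B3->T, B3->T, B3->F, ...; hits B1=F, B2=E, B3=T, B3=F, B4=T, B5=F
test 3 (b=17, p=6) fires B2->E, B1->F, B3->T, B3->T, B3->T, B3->T, B3->T, B3->T, B3->T, B3->T, B3->T, B3->T, B3->T, B3->F, ...; hits B1=F, B2=E, B3=T, B3=F, B4=T, B5=T
test 4 (b=16, p=6) fires B2->E, B1->F, B3->T, B3->T, B3->T, B3->T, B3->T, B3->T, B3->T, B3->T, B3->T, B3->T, B3->T, B3->F, ...; hits B1=F, B2=E, B3=T, B3=F, B4=T, B5=T
test 5 (b=14, p=6) fires B2->E, B1->F, B3->T, B3->T, B3->T, B3->T, B3->T, B3->T, B3->T, B3->T, B3->T, B3->T, B3->T, B3->F, ...; hits B1=F, B2=E, B3=T, B3=F, B4=T, B5=F
test 6 (b=7, p=7) fires B2->E, B1->T, B3->F, B4->F, B6->F; hits B1=T, B2=E, B3=F, B4=F, B6=F
test 7 (b=8, p=8) fires B2->E, B1->T, B3->F, B4->F, B6->T; hits B1=T, B2=E, B3=F, B4=F, B6=T
test 8 (b=8, p=9) fires B2->S, B1->F, B3->T, B3->T, B3->T, B3->T, B3->T, B3->T, B3->T, B3->T, B3->T, B3->T, B3->T, B3->T, ...; hits B1=F, B2=S, B3=T, B3=F, B4=T, B5=F
test 9 (b=8, p=2) fires B2->E, B1->T, B3->F, B4->F, B6->T; hits B1=T, B2=E, B3=F, B4=F, B6=T
test 10 (b=13, p=5) fires B2->E, B1->T, B3->F, B4->F, B6->T; hits B1=T, B2=E, B3=F, B4=F, B6=T
union over the pool: B1=T, B1=F, B2=S, B2=E, B3=T, B3=F, B4=T, B4=F, B5=T, B5=F, B6=T, B6=F
uncovered (0 of 12): none
Answer: none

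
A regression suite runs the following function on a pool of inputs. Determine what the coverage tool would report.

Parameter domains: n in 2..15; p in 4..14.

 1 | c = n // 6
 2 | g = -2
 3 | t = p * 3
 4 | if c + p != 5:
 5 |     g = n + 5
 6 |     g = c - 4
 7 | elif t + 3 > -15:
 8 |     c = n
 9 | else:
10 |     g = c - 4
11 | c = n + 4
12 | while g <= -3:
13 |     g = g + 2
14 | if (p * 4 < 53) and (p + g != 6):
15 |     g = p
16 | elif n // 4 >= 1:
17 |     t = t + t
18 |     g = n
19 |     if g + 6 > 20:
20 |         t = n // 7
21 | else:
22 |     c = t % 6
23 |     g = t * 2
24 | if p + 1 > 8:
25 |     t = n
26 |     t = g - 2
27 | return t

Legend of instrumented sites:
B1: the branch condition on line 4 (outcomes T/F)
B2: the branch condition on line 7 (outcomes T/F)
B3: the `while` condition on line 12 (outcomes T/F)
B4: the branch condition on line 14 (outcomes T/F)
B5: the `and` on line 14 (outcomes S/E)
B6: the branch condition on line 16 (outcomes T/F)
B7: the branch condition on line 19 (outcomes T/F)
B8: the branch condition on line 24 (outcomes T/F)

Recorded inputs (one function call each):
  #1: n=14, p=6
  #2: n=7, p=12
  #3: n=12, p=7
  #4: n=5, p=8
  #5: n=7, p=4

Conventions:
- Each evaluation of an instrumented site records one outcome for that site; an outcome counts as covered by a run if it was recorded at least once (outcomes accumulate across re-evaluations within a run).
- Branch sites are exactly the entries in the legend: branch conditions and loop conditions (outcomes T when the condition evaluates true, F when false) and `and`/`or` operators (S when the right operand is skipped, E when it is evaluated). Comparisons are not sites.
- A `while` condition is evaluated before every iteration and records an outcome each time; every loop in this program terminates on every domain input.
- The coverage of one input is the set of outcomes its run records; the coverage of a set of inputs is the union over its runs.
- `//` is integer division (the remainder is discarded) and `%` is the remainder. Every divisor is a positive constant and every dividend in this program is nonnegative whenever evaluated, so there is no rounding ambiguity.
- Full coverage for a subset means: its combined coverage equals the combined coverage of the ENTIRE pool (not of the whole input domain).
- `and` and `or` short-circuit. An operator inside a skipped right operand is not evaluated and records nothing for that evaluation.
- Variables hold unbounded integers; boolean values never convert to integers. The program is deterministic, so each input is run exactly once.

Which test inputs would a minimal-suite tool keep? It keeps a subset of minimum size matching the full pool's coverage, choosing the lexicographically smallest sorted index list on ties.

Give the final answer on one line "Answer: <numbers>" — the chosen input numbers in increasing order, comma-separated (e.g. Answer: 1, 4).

run #1 (n=14, p=6) runs B1->T, B3->F, B5->E, B4->T, B8->F; records B1=T, B3=F, B4=T, B5=E, B8=F
run #2 (n=7, p=12) runs B1->T, B3->T, B3->F, B5->E, B4->T, B8->T; records B1=T, B3=T, B3=F, B4=T, B5=E, B8=T
run #3 (n=12, p=7) runs B1->T, B3->F, B5->E, B4->T, B8->F; records B1=T, B3=F, B4=T, B5=E, B8=F
run #4 (n=5, p=8) runs B1->T, B3->T, B3->F, B5->E, B4->F, B6->T, B7->F, B8->T; records B1=T, B3=T, B3=F, B4=F, B5=E, B6=T, B7=F, B8=T
run #5 (n=7, p=4) runs B1->F, B2->T, B3->F, B5->E, B4->T, B8->F; records B1=F, B2=T, B3=F, B4=T, B5=E, B8=F
pool-wide coverage (12 outcomes): B1=T, B1=F, B2=T, B3=T, B3=F, B4=T, B4=F, B5=E, B6=T, B7=F, B8=T, B8=F
every size-1 subset falls short of the 12 outcomes (best: 8/12)
inputs {4, 5} (size 2) cover everything; no size-2 subset with a lexicographically smaller index list covers all 12

Answer: 4, 5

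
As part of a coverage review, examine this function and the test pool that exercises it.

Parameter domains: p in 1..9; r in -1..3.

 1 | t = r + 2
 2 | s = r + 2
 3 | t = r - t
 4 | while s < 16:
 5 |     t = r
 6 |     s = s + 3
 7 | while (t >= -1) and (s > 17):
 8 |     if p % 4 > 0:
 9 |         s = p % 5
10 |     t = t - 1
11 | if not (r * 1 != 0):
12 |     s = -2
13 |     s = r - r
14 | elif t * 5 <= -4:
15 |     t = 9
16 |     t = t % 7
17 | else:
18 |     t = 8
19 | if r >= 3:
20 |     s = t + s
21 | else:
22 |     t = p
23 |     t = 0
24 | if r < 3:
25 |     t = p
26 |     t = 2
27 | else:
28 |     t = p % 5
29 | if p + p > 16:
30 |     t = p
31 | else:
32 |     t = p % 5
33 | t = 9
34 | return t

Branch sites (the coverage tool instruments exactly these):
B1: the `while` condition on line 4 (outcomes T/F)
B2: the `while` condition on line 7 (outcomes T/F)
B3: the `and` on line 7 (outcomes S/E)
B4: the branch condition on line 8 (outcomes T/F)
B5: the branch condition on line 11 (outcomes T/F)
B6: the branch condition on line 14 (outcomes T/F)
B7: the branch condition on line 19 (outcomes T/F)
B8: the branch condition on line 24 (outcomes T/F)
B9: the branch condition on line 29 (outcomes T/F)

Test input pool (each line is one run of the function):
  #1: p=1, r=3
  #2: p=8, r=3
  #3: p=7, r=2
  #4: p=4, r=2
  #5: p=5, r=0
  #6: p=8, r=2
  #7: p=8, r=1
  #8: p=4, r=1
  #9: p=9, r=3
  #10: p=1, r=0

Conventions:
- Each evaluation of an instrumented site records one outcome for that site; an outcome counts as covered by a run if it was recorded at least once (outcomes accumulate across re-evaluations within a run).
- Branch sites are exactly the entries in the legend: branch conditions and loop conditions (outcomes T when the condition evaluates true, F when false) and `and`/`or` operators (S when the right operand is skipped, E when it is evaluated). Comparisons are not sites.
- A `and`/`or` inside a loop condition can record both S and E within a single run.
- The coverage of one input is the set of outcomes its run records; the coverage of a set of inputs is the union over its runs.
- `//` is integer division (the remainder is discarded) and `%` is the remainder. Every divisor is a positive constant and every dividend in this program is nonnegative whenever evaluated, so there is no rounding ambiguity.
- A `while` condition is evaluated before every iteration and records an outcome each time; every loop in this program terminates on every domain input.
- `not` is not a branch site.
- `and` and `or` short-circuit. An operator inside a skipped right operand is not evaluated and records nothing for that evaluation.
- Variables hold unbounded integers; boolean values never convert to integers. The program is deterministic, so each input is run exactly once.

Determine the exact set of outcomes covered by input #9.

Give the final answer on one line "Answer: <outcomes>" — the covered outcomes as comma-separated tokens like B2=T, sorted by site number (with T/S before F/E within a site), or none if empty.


Event log for input #9 (p=9, r=3):
  B1->T, B1->T, B1->T, B1->T, B1->F, B3->E, B2->F, B5->F, B6->F, B7->T
  B8->F, B9->T
as a set, this run covers: B1=T, B1=F, B2=F, B3=E, B5=F, B6=F, B7=T, B8=F, B9=T
Answer: B1=T, B1=F, B2=F, B3=E, B5=F, B6=F, B7=T, B8=F, B9=T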